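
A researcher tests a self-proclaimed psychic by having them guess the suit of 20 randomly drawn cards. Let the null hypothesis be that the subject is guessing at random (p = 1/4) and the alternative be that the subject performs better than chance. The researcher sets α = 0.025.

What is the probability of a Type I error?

0.025

The significance level α is, by definition, the probability of a Type I error — P(reject H₀ | H₀ true).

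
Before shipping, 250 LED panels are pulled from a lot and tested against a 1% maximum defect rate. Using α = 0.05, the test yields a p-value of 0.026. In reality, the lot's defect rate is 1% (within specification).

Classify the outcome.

The conventional null hypothesis is that the lot's defect rate is 1% (within specification).
Since p = 0.026 < α = 0.05, H₀ is rejected.
H₀ is true (actually the lot's defect rate is 1% (within specification)).
Rejecting a true H₀ is a Type I error.

Type I error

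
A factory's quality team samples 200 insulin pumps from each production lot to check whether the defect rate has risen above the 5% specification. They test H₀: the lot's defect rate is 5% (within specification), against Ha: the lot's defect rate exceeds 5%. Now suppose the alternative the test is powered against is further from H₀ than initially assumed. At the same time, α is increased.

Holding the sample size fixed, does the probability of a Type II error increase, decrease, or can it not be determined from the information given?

The further the true parameter sits from the null value, the more of the Ha sampling distribution falls in the rejection region. With a larger α the critical value moves toward the center, so more of the Ha sampling distribution lies in the rejection region. Both changes push β in the same direction.

It decreases.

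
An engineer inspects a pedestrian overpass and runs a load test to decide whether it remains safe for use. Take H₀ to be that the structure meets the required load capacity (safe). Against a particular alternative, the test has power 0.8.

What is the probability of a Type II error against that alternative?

0.2

Power = 1 − β, so β = 1 − 0.8 = 0.2.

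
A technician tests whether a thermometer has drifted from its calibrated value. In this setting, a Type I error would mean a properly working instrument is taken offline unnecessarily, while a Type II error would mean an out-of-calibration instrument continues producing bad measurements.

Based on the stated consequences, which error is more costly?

The Type II consequence (an out-of-calibration instrument continues producing bad measurements) is more severe than the Type I consequence (a properly working instrument is taken offline unnecessarily).

Type II error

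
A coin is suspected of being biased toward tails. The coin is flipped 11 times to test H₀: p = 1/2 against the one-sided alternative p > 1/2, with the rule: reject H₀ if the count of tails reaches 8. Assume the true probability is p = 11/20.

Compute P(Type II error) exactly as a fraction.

Under the alternative p = 11/20, K ~ Binomial(11, 11/20); β is the probability the test does not reject, P(K < 8).
Adding the binomial probabilities P(K=0)+…+P(K=7) at p = 11/20 gives 828290341647/1024000000000.

828290341647/1024000000000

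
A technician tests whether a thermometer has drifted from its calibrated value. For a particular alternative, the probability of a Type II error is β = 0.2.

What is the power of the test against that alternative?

0.8

Power = 1 − β = 1 − 0.2 = 0.8.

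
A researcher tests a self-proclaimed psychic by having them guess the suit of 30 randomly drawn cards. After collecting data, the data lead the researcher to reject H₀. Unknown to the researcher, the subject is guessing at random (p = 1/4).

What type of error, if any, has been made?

The conventional null hypothesis here is that the subject is guessing at random (p = 1/4).
H₀ was rejected, but H₀ is actually true.
Rejecting a true null hypothesis is a Type I error (false positive).

Type I error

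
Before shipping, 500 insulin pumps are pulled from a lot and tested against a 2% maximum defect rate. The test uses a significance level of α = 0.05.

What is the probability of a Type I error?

0.05

The significance level α is, by definition, the probability of a Type I error — P(reject H₀ | H₀ true).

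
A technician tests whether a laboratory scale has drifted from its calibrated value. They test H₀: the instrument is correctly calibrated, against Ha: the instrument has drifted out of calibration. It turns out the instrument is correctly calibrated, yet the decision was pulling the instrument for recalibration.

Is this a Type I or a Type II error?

'Pulling the instrument for recalibration' corresponds to rejecting H₀.
H₀ was rejected but H₀ is true — a Type I error (false positive).

Type I error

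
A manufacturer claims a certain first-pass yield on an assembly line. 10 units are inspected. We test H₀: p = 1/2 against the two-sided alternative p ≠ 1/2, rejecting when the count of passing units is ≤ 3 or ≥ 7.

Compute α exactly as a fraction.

11/32

α = P(X ≤ 3 or X ≥ 7 | p = 1/2), X ~ Binomial(10, 1/2).
The two tails are symmetric, so α = 2·(1 + 10 + 45 + 120)/2^10 = 352/1024 = 11/32.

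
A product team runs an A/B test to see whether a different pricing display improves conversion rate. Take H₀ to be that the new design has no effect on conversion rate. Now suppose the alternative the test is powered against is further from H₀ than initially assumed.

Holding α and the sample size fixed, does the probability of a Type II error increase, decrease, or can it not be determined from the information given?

The further the true parameter sits from the null value, the more of the Ha sampling distribution falls in the rejection region.

It decreases.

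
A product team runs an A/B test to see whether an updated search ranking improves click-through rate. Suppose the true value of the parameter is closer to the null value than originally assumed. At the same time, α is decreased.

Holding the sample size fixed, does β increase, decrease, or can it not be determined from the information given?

It increases.

When the true parameter is near the null value, the test has a harder time distinguishing Ha from H₀. A smaller α moves the rejection region further into the tail. With the alternative true, more outcomes now fall outside the rejection region, so failing to reject becomes more likely. Both changes push β in the same direction.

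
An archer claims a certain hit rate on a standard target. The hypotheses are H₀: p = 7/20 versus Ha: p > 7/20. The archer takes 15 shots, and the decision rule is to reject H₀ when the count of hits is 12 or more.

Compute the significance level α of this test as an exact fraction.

α = P(reject H₀ | H₀ true) = P(S ≥ 12 | p = 7/20), with S ~ Binomial(15, 7/20).
P(S ≥ 12) = Σ_{j=12}^{15} C(15,j)·(7/20)^j·(13/20)^{15-j} = 3923132920389837/8192000000000000000.

3923132920389837/8192000000000000000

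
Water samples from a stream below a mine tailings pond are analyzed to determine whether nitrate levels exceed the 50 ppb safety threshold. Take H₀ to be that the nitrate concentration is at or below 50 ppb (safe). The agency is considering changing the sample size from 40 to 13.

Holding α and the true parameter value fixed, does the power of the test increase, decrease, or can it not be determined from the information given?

Reducing n widens both sampling distributions, so the test has less ability to distinguish Ha from H₀.
Since power = 1 − β and β increases, power decreases.

It decreases.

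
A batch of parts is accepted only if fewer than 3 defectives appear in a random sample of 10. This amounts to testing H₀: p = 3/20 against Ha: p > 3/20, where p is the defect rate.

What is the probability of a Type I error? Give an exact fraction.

The significance level is the probability, assuming p = 3/20, of seeing 3 or more defectives in 10 draws.
α = 1 − P(K ≤ 2) = 1 − 2099702989741/2560000000000 = 460297010259/2560000000000.

460297010259/2560000000000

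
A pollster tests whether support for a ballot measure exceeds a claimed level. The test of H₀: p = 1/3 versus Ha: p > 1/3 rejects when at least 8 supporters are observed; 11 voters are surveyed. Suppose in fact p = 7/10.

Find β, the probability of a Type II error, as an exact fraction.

β = P(fail to reject H₀ | Ha true) = P(K ≤ 7 | p = 7/10), K ~ Binomial(11, 7/10).
Equivalently, β = 1 − P(K ≥ 8) = 1076094153/2500000000.

1076094153/2500000000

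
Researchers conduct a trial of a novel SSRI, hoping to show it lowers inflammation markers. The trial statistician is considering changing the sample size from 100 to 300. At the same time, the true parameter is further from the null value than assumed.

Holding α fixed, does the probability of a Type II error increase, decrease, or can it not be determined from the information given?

Increasing n separates the H₀ and Ha sampling distributions, so under Ha fewer outcomes land in the acceptance region. A bigger departure from H₀ is easier for the test to detect, so it fails to reject less often. Both changes push β in the same direction.

It decreases.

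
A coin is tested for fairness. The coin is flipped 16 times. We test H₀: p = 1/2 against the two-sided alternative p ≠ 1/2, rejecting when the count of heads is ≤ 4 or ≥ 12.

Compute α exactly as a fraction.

2517/32768

α = P(K ≤ 4 or K ≥ 12 | p = 1/2), K ~ Binomial(16, 1/2).
The two tails are symmetric, so α = 2·(1 + 16 + 120 + 560 + 1820)/2^16 = 5034/65536 = 2517/32768.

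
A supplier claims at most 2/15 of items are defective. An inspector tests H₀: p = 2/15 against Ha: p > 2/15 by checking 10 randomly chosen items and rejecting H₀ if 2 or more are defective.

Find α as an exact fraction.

α = P(reject H₀ | H₀ true) = P(S ≥ 2 | p = 2/15), S ~ Binomial(10, 2/15).
α = 1 − P(S ≤ 1) = 1 − 116649493103/192216796875 = 75567303772/192216796875.

75567303772/192216796875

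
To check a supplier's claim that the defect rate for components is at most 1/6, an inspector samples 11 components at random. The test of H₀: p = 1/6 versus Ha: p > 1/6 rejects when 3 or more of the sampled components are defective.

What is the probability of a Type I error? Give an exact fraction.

3671303/13436928

The significance level is the probability, assuming p = 1/6, of seeing 3 or more defectives in 11 draws.
α = 1 − P(K ≤ 2) = 1 − 9765625/13436928 = 3671303/13436928.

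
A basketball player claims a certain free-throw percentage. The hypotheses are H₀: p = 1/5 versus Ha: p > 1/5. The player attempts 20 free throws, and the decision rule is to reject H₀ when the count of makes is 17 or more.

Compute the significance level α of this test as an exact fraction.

α = P(reject H₀ | H₀ true) = P(K ≥ 17 | p = 1/5), with K ~ Binomial(20, 1/5).
P(K ≥ 17) = Σ_{j=17}^{20} C(20,j)·(1/5)^j·(4/5)^{20-j} = 76081/95367431640625.

76081/95367431640625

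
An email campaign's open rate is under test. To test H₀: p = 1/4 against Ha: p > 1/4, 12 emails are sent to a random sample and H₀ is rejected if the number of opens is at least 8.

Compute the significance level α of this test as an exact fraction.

Under H₀, K ~ Binomial(12, 1/4), and α = P(K ≥ 8).
P(K ≥ 8) = Σ_{j=8}^{12} C(12,j)·(1/4)^j·(3/4)^{12-j} = 23333/8388608.

23333/8388608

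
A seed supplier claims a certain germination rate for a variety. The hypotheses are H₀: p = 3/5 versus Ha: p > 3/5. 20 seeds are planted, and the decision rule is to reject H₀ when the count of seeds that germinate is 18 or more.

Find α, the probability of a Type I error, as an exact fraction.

Under H₀, K ~ Binomial(20, 3/5), and α = P(K ≥ 18).
Adding the binomial terms for j = 18 through 20 with p = 3/5 yields 344416814721/95367431640625.

344416814721/95367431640625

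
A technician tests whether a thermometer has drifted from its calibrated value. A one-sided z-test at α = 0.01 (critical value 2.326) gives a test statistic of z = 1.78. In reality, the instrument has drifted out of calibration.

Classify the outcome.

The conventional null hypothesis is that the instrument is correctly calibrated.
Since z = 1.78 ≤ z* = 2.326, H₀ is not rejected.
H₀ is false (actually the instrument has drifted out of calibration).
Failing to reject a false H₀ is a Type II error.

Type II error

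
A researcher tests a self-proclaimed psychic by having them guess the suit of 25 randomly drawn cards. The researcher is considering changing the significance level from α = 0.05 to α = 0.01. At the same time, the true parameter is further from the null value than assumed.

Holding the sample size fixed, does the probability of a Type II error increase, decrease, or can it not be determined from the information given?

The first change alone would make β increase; the second alone would make β decrease. Which effect dominates depends on the magnitudes, which are not given.

Cannot be determined from the information given.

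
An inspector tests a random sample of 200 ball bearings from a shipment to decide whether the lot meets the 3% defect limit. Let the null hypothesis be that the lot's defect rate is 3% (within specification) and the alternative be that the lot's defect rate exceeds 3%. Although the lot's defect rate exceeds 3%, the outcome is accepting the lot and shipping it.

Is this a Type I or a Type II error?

'Accepting the lot and shipping it' corresponds to failing to reject H₀.
H₀ was not rejected but H₀ is false — a Type II error (false negative).

Type II error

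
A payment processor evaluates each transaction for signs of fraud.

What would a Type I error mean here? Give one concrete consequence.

A Type I error would mean concluding that the transaction is fraudulent when in fact the transaction is legitimate. Consequence: a legitimate purchase is declined and the customer's card is frozen.

With the conventional null hypothesis that the transaction is legitimate:
A Type I error is rejecting H₀ when H₀ is true.
Here that means blocking the transaction and freezing the card when actually the transaction is legitimate.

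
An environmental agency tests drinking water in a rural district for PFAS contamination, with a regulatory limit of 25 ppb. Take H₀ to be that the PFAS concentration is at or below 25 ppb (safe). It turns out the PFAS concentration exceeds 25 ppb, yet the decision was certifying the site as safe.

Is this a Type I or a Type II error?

'Certifying the site as safe' corresponds to failing to reject H₀.
H₀ was not rejected but H₀ is false — a Type II error (false negative).

Type II error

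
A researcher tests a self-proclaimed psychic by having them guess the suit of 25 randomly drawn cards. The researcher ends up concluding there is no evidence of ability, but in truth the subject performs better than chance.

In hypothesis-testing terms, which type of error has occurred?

The null hypothesis here is that the subject is guessing at random (p = 1/4).
'Concluding there is no evidence of ability' corresponds to failing to reject H₀.
H₀ was not rejected but H₀ is false — a Type II error (false negative).

Type II error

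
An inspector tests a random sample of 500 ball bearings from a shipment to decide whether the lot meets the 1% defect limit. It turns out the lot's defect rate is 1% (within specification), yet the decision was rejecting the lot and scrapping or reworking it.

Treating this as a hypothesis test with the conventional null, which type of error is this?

Type I error

The null hypothesis here is that the lot's defect rate is 1% (within specification).
'Rejecting the lot and scrapping or reworking it' corresponds to rejecting H₀.
H₀ was rejected but H₀ is true — a Type I error (false positive).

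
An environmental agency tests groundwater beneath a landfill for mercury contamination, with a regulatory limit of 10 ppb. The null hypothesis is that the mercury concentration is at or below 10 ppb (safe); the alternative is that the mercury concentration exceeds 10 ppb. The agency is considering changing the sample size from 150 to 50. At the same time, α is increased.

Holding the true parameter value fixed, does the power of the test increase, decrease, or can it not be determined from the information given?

The first change alone would make β increase; the second alone would make β decrease. Which effect dominates depends on the magnitudes, which are not given.
Since power = 1 − β, the effect on power is likewise indeterminate.

Cannot be determined from the information given.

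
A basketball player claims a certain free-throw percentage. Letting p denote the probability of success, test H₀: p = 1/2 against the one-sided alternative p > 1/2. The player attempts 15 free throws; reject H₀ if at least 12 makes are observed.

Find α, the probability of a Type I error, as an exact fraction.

9/512

The Type I error probability is α = P(K ≥ 12) computed under H₀, where K ~ Binomial(15, 1/2).
Summing the upper tail: (455 + 105 + 15 + 1) / 2^15 = 576/32768 = 9/512.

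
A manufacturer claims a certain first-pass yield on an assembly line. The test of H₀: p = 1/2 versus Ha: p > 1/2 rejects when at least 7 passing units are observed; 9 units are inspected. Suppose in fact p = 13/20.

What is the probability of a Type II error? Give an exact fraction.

5301813769/8000000000

β = P(fail to reject H₀ | Ha true) = P(Y ≤ 6 | p = 13/20), Y ~ Binomial(9, 13/20).
Equivalently, β = 1 − P(Y ≥ 7) = 5301813769/8000000000.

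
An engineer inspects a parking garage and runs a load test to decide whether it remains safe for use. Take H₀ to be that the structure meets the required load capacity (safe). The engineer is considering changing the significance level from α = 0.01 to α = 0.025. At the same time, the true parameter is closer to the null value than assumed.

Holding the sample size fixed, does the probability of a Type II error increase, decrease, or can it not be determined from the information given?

The first change alone would make β decrease; the second alone would make β increase. Which effect dominates depends on the magnitudes, which are not given.

Cannot be determined from the information given.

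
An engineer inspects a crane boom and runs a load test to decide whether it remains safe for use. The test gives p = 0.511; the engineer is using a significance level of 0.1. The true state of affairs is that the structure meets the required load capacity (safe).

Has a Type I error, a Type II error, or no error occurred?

The conventional null hypothesis is that the structure meets the required load capacity (safe).
Since p = 0.511 ≥ α = 0.1, H₀ is not rejected.
H₀ is true (actually the structure meets the required load capacity (safe)).
The decision matches the true state — no error.

No error — this is a correct decision.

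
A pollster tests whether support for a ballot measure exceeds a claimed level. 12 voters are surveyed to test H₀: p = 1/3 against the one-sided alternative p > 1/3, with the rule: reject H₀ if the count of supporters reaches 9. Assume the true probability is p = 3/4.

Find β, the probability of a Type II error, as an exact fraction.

Under the alternative p = 3/4, S ~ Binomial(12, 3/4); β is the probability the test does not reject, P(S < 9).
Summing C(12,j)·(3/4)^j·(1/4)^{12-j} for j = 0..8 gives 5892517/16777216.

5892517/16777216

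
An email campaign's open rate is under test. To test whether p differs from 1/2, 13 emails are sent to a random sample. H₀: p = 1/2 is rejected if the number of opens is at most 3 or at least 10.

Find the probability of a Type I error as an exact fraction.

α = P(K ≤ 3 or K ≥ 10 | p = 1/2), K ~ Binomial(13, 1/2).
The two tails are symmetric, so α = 2·(1 + 13 + 78 + 286)/2^13 = 756/8192 = 189/2048.

189/2048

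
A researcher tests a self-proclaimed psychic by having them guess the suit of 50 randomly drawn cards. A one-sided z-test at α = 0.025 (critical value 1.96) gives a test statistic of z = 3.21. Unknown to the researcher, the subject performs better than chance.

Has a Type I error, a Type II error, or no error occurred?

The conventional null hypothesis is that the subject is guessing at random (p = 1/4).
Since z = 3.21 > z* = 1.96, H₀ is rejected.
H₀ is false (actually the subject performs better than chance).
The decision matches the true state — no error.

No error — this is a correct decision.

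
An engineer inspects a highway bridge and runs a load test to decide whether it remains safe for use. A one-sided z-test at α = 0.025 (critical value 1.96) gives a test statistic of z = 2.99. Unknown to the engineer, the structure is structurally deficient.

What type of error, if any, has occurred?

No error — this is a correct decision.

The conventional null hypothesis is that the structure meets the required load capacity (safe).
Since z = 2.99 > z* = 1.96, H₀ is rejected.
H₀ is false (actually the structure is structurally deficient).
The decision matches the true state — no error.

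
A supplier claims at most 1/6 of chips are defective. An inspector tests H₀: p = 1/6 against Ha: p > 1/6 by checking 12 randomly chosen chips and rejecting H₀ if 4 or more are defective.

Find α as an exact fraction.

90828487/725594112

α = P(reject H₀ | H₀ true) = P(S ≥ 4 | p = 1/6), S ~ Binomial(12, 1/6).
Computing the lower-tail complement: 1 − 634765625/725594112 = 90828487/725594112.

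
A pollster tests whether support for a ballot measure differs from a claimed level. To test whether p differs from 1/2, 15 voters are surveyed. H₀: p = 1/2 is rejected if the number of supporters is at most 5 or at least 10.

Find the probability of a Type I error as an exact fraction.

Under H₀, Y ~ Binomial(15, 1/2); α is the probability of landing in either tail, P(Y ≤ 5) + P(Y ≥ 10).
The two tails are symmetric, so α = 2·(1 + 15 + 105 + 455 + 1365 + 3003)/2^15 = 9888/32768 = 309/1024.

309/1024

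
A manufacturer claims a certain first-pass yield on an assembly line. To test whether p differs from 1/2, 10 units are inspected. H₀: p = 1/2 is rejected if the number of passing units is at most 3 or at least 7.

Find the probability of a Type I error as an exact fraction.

11/32

The significance level is the null-hypothesis probability of the rejection region {≤3} ∪ {≥7}.
The two tails are symmetric, so α = 2·(1 + 10 + 45 + 120)/2^10 = 352/1024 = 11/32.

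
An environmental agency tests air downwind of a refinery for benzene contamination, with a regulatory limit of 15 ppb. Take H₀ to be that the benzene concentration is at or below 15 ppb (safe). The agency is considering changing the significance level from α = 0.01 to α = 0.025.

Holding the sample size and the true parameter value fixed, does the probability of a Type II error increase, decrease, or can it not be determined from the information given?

It decreases.

Relaxing α lowers the evidence threshold; under Ha, outcomes that previously fell short now trigger rejection.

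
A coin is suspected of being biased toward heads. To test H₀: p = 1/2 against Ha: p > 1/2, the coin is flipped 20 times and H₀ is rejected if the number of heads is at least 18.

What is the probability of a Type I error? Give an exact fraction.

The Type I error probability is α = P(Y ≥ 18) computed under H₀, where Y ~ Binomial(20, 1/2).
That's C(20,18) + C(20,19) + C(20,20) over 2^20, i.e. (190 + 20 + 1)/1048576 = 211/1048576.

211/1048576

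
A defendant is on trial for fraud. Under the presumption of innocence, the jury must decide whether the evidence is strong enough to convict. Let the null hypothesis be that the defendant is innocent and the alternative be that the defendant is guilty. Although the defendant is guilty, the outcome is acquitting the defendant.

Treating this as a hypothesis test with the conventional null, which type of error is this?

Type II error

'Acquitting the defendant' corresponds to failing to reject H₀.
H₀ was not rejected but H₀ is false — a Type II error (false negative).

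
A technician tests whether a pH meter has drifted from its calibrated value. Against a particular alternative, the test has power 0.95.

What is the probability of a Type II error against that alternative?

0.05

Power = 1 − β, so β = 1 − 0.95 = 0.05.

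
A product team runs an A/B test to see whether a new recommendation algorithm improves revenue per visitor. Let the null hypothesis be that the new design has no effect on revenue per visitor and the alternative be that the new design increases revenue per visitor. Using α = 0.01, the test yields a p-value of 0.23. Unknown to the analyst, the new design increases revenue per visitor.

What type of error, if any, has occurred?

Since p = 0.23 ≥ α = 0.01, H₀ is not rejected.
H₀ is false (actually the new design increases revenue per visitor).
Failing to reject a false H₀ is a Type II error.

Type II error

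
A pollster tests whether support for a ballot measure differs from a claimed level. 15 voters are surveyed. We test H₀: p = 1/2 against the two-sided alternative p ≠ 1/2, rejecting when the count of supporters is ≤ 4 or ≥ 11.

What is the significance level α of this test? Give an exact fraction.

α = P(S ≤ 4 or S ≥ 11 | p = 1/2), S ~ Binomial(15, 1/2).
By symmetry, α = 2·P(S ≤ 4) = 2·(1 + 15 + 105 + 455 + 1365)/32768 = 3882/32768 = 1941/16384.

1941/16384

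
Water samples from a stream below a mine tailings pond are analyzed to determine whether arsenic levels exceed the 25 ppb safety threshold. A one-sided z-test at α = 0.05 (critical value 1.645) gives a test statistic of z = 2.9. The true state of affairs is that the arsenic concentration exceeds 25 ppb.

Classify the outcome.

No error — this is a correct decision.

The conventional null hypothesis is that the arsenic concentration is at or below 25 ppb (safe).
Since z = 2.9 > z* = 1.645, H₀ is rejected.
H₀ is false (actually the arsenic concentration exceeds 25 ppb).
The decision matches the true state — no error.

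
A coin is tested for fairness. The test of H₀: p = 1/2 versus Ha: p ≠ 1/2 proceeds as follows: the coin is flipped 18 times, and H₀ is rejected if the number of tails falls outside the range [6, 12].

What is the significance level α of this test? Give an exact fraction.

α = P(Y ≤ 5 or Y ≥ 13 | p = 1/2), Y ~ Binomial(18, 1/2).
By symmetry, α = 2·P(Y ≤ 5) = 2·(1 + 18 + 153 + 816 + 3060 + 8568)/262144 = 25232/262144 = 1577/16384.

1577/16384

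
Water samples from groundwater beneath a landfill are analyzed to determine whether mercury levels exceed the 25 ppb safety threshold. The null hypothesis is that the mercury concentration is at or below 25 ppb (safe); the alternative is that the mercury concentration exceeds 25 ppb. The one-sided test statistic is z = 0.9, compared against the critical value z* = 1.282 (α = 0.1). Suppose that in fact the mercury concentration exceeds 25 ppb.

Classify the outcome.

Since z = 0.9 ≤ z* = 1.282, H₀ is not rejected.
H₀ is false (actually the mercury concentration exceeds 25 ppb).
Failing to reject a false H₀ is a Type II error.

Type II error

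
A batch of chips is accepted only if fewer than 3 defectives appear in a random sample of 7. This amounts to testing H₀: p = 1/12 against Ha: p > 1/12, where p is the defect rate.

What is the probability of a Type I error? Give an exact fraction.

α = P(reject H₀ | H₀ true) = P(X ≥ 3 | p = 1/12), X ~ Binomial(7, 1/12).
Via the complement, α = 1 − Σ_{j=0}^{2} C(7,j)(1/12)^j(11/12)^{7-j} = 187213/11943936.

187213/11943936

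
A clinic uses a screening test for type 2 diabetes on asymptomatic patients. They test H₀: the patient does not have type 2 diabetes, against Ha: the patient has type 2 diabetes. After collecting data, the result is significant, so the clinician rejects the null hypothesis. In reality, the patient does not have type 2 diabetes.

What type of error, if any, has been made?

H₀ was rejected, but H₀ is actually true.
Rejecting a true null hypothesis is a Type I error (false positive).

Type I error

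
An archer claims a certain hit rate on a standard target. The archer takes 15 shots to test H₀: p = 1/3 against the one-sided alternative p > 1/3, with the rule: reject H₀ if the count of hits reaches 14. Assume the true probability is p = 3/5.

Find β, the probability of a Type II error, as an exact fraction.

30359740148/30517578125

Under the alternative p = 3/5, X ~ Binomial(15, 3/5); β is the probability the test does not reject, P(X < 14).
Equivalently, β = 1 − P(X ≥ 14) = 30359740148/30517578125.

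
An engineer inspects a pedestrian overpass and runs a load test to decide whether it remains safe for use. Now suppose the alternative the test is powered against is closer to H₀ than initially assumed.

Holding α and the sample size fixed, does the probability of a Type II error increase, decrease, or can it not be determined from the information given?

It increases.

When the true parameter is near the null value, the test has a harder time distinguishing Ha from H₀.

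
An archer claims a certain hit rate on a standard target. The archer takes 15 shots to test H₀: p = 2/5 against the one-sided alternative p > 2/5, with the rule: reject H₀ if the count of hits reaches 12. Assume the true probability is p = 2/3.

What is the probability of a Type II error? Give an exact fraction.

β = P(fail to reject H₀ | Ha true) = P(S ≤ 11 | p = 2/3), S ~ Binomial(15, 2/3).
Adding the binomial probabilities P(S=0)+…+P(S=11) at p = 2/3 gives 11346539/14348907.

11346539/14348907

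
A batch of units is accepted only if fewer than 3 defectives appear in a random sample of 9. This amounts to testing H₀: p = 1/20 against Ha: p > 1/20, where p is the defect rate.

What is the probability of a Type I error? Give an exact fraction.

The significance level is the probability, assuming p = 1/20, of seeing 3 or more defectives in 9 draws.
Via the complement, α = 1 − Σ_{j=0}^{2} C(9,j)(1/20)^j(19/20)^{9-j} = 535106531/64000000000.

535106531/64000000000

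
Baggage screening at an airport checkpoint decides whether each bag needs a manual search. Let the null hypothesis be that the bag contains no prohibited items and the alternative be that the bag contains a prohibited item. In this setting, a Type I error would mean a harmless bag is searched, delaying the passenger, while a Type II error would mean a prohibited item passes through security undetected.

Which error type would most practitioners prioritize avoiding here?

Type II error

The Type II consequence (a prohibited item passes through security undetected) is more severe than the Type I consequence (a harmless bag is searched, delaying the passenger).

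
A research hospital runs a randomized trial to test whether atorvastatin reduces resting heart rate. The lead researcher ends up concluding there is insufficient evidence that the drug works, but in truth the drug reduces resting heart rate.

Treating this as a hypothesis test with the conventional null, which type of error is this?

The null hypothesis here is that the drug has no effect on resting heart rate.
'Concluding there is insufficient evidence that the drug works' corresponds to failing to reject H₀.
H₀ was not rejected but H₀ is false — a Type II error (false negative).

Type II error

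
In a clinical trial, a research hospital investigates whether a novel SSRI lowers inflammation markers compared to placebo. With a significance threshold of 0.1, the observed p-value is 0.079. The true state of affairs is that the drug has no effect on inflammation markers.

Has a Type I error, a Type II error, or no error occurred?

The conventional null hypothesis is that the drug has no effect on inflammation markers.
Since p = 0.079 < α = 0.1, H₀ is rejected.
H₀ is true (actually the drug has no effect on inflammation markers).
Rejecting a true H₀ is a Type I error.

Type I error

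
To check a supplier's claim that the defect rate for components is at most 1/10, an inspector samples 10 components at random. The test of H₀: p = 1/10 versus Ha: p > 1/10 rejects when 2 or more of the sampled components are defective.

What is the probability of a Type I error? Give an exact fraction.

α = P(reject H₀ | H₀ true) = P(X ≥ 2 | p = 1/10), X ~ Binomial(10, 1/10).
Via the complement, α = 1 − Σ_{j=0}^{1} C(10,j)(1/10)^j(9/10)^{10-j} = 2639010709/10000000000.

2639010709/10000000000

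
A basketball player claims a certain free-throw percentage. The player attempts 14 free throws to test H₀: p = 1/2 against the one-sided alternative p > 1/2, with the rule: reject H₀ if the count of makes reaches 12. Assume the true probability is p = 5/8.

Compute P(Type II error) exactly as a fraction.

2070361146177/2199023255552

A Type II error is failing to reject when Ha holds: with p = 5/8, β = P(S ≤ 11).
Equivalently, β = 1 − P(S ≥ 12) = 2070361146177/2199023255552.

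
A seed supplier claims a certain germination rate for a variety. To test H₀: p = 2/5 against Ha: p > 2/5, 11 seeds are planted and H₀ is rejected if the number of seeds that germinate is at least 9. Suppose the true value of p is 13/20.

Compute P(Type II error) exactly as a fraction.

32762721984671/40960000000000

Under the alternative p = 13/20, S ~ Binomial(11, 13/20); β is the probability the test does not reject, P(S < 9).
Equivalently, β = 1 − P(S ≥ 9) = 32762721984671/40960000000000.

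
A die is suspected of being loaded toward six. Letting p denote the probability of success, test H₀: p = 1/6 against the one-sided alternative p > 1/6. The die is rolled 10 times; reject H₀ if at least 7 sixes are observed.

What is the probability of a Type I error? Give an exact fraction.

337/1259712

Under H₀, K ~ Binomial(10, 1/6), and α = P(K ≥ 7).
Adding the binomial terms for j = 7 through 10 with p = 1/6 yields 337/1259712.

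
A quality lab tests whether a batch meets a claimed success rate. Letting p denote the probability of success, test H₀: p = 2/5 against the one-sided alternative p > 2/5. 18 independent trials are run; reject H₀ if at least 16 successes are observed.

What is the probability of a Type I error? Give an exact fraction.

α = P(reject H₀ | H₀ true) = P(K ≥ 16 | p = 2/5), with K ~ Binomial(18, 2/5).
P(K ≥ 16) = Σ_{j=16}^{18} C(18,j)·(2/5)^j·(3/5)^{18-j} = 97583104/3814697265625.

97583104/3814697265625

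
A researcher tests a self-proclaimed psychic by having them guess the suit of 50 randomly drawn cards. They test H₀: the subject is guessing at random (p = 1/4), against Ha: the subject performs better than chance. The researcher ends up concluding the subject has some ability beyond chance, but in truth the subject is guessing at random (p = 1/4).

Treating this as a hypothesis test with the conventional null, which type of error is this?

'Concluding the subject has some ability beyond chance' corresponds to rejecting H₀.
H₀ was rejected but H₀ is true — a Type I error (false positive).

Type I error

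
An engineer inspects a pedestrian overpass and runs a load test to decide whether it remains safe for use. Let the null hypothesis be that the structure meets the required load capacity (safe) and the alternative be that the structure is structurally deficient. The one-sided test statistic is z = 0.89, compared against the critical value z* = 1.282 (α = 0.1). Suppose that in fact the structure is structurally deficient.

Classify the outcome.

Type II error

Since z = 0.89 ≤ z* = 1.282, H₀ is not rejected.
H₀ is false (actually the structure is structurally deficient).
Failing to reject a false H₀ is a Type II error.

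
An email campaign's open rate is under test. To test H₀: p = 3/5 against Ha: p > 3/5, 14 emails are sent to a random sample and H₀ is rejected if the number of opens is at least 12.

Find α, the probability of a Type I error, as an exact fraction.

242868537/6103515625

α = P(reject H₀ | H₀ true) = P(S ≥ 12 | p = 3/5), with S ~ Binomial(14, 3/5).
P(S ≥ 12) = Σ_{j=12}^{14} C(14,j)·(3/5)^j·(2/5)^{14-j} = 242868537/6103515625.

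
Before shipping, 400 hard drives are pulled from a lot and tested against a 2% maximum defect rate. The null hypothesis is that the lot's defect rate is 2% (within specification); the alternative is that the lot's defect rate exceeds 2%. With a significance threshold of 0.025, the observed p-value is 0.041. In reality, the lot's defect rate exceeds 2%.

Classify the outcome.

Since p = 0.041 ≥ α = 0.025, H₀ is not rejected.
H₀ is false (actually the lot's defect rate exceeds 2%).
Failing to reject a false H₀ is a Type II error.

Type II error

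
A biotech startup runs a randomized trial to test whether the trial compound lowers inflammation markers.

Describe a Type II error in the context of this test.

With the conventional null hypothesis that the drug has no effect on inflammation markers:
A Type II error is failing to reject H₀ when H₀ is false.
Here that means concluding there is insufficient evidence that the drug works when actually the drug lowers inflammation markers.

A Type II error would mean concluding that the drug has no effect on inflammation markers (or at least failing to establish that the drug lowers inflammation markers) when in fact the drug lowers inflammation markers.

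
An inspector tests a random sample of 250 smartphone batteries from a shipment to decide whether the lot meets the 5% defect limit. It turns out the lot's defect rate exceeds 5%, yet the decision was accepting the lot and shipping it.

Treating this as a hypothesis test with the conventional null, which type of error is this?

The null hypothesis here is that the lot's defect rate is 5% (within specification).
'Accepting the lot and shipping it' corresponds to failing to reject H₀.
H₀ was not rejected but H₀ is false — a Type II error (false negative).

Type II error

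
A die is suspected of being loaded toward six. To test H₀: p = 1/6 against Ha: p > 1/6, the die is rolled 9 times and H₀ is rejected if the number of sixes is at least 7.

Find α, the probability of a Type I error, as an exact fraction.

473/5038848

α = P(reject H₀ | H₀ true) = P(X ≥ 7 | p = 1/6), with X ~ Binomial(9, 1/6).
Adding the binomial terms for j = 7 through 9 with p = 1/6 yields 473/5038848.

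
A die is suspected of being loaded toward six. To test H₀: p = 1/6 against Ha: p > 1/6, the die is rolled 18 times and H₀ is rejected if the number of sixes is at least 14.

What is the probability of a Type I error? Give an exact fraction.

126151/6347497291776

The Type I error probability is α = P(X ≥ 14) computed under H₀, where X ~ Binomial(18, 1/6).
Summing C(18,j)(1/6)^j(5/6)^{18−j} for j = 14,…,18 gives 126151/6347497291776.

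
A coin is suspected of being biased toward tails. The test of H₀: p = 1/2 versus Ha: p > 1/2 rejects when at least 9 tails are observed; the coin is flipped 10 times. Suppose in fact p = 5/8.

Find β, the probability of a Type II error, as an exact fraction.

1005382449/1073741824

A Type II error is failing to reject when Ha holds: with p = 5/8, β = P(K ≤ 8).
Equivalently, β = 1 − P(K ≥ 9) = 1005382449/1073741824.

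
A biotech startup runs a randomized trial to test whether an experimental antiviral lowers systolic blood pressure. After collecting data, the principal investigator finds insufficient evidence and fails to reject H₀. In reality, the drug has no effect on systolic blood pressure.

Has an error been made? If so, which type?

No error (correct decision).

The conventional null hypothesis here is that the drug has no effect on systolic blood pressure.
The test retained a true H₀ — the decision matches the true state.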